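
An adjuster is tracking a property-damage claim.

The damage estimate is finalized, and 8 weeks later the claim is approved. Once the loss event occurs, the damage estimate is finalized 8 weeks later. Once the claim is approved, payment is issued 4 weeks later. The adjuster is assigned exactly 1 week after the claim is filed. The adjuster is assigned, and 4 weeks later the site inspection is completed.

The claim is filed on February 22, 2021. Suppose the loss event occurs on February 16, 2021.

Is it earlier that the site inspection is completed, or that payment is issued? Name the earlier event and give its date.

The site inspection is completed — March 29, 2021

The claim is filed: Feb 22, 2021.
The adjuster is assigned: Feb 22, 2021 + 1 week = Mar 1, 2021.
The site inspection is completed: Mar 1, 2021 + 4 weeks = Mar 29, 2021.
The loss event occurs: Feb 16, 2021.
The damage estimate is finalized: Feb 16, 2021 + 8 weeks = Apr 13, 2021.
The claim is approved: Apr 13, 2021 + 8 weeks = Jun 8, 2021.
Payment is issued: Jun 8, 2021 + 4 weeks = Jul 6, 2021.
Comparing: the site inspection is completed on Mar 29, 2021 vs payment is issued on Jul 6, 2021. Earlier: the site inspection is completed.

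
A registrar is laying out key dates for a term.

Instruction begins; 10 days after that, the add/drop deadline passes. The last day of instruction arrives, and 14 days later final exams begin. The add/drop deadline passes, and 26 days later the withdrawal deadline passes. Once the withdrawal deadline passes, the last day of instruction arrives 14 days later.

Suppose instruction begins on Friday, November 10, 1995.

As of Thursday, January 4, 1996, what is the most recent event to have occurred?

The last day of instruction arrives

Instruction begins: Nov 10, 1995.
The add/drop deadline passes: Nov 10, 1995 + 10 days = Nov 20, 1995.
The withdrawal deadline passes: Nov 20, 1995 + 26 days = Dec 16, 1995.
The last day of instruction arrives: Dec 16, 1995 + 14 days = Dec 30, 1995.
Final exams begin: Dec 30, 1995 + 14 days = Jan 13, 1996.
Jan 4, 1996 falls between when the last day of instruction arrives (Dec 30, 1995) and when final exams begin (Jan 13, 1996).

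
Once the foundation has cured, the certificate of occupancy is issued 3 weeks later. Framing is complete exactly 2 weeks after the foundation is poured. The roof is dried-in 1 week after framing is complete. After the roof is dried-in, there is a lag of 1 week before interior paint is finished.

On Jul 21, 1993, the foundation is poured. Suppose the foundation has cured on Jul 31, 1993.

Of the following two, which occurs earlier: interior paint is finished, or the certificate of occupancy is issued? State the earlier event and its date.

Interior paint is finished — Aug 18, 1993

The foundation is poured: Jul 21, 1993.
Framing is complete: Jul 21, 1993 + 2 weeks = Aug 4, 1993.
The roof is dried-in: Aug 4, 1993 + 1 week = Aug 11, 1993.
Interior paint is finished: Aug 11, 1993 + 1 week = Aug 18, 1993.
The foundation has cured: Jul 31, 1993.
The certificate of occupancy is issued: Jul 31, 1993 + 3 weeks = Aug 21, 1993.
Comparing: interior paint is finished on Aug 18, 1993 vs the certificate of occupancy is issued on Aug 21, 1993. Earlier: interior paint is finished.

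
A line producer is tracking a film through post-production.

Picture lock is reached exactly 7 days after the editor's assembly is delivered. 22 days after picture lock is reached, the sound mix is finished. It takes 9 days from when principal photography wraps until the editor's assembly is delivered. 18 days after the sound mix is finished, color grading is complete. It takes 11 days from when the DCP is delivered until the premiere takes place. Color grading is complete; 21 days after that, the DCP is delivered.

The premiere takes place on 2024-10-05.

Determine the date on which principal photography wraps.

2024-07-09

The premiere takes place: Oct 5, 2024.
The DCP is delivered: Oct 5, 2024 − 11 days = Sep 24, 2024.
Color grading is complete: Sep 24, 2024 − 21 days = Sep 3, 2024.
The sound mix is finished: Sep 3, 2024 − 18 days = Aug 16, 2024.
Picture lock is reached: Aug 16, 2024 − 22 days = Jul 25, 2024.
The editor's assembly is delivered: Jul 25, 2024 − 7 days = Jul 18, 2024.
Principal photography wraps: Jul 18, 2024 − 9 days = Jul 9, 2024.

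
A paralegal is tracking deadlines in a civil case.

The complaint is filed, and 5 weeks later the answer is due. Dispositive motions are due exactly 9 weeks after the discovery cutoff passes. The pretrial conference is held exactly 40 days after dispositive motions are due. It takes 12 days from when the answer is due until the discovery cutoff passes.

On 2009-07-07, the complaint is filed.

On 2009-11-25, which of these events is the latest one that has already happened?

The complaint is filed: Jul 7, 2009.
The answer is due: Jul 7, 2009 + 5 weeks = Aug 11, 2009.
The discovery cutoff passes: Aug 11, 2009 + 12 days = Aug 23, 2009.
Dispositive motions are due: Aug 23, 2009 + 9 weeks = Oct 25, 2009.
The pretrial conference is held: Oct 25, 2009 + 40 days = Dec 4, 2009.
Nov 25, 2009 falls between when dispositive motions are due (Oct 25, 2009) and when the pretrial conference is held (Dec 4, 2009).

Dispositive motions are due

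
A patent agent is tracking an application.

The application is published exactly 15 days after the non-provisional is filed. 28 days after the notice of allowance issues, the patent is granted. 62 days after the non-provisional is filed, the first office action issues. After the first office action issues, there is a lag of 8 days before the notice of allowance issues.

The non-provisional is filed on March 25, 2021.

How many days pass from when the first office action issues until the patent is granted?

Causal path: the first office action issues → the notice of allowance issues → the patent is granted.
Total delay along the path: 8 + 28 = 36 days.

36 days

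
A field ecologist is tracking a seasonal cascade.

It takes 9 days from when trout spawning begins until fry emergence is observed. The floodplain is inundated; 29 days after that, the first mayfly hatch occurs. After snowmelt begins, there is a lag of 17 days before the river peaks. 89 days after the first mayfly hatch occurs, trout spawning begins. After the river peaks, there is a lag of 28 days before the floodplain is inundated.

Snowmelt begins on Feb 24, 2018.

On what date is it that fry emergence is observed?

Snowmelt begins: Feb 24, 2018.
The river peaks: Feb 24, 2018 + 17 days = Mar 13, 2018.
The floodplain is inundated: Mar 13, 2018 + 28 days = Apr 10, 2018.
The first mayfly hatch occurs: Apr 10, 2018 + 29 days = May 9, 2018.
Trout spawning begins: May 9, 2018 + 89 days = Aug 6, 2018.
Fry emergence is observed: Aug 6, 2018 + 9 days = Aug 15, 2018.

Aug 15, 2018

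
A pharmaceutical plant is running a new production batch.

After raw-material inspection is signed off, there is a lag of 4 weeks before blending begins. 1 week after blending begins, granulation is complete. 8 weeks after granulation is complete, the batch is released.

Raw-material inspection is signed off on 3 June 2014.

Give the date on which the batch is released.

2 September 2014

Raw-material inspection is signed off: Jun 3, 2014.
Blending begins: Jun 3, 2014 + 4 weeks = Jul 1, 2014.
Granulation is complete: Jul 1, 2014 + 1 week = Jul 8, 2014.
The batch is released: Jul 8, 2014 + 8 weeks = Sep 2, 2014.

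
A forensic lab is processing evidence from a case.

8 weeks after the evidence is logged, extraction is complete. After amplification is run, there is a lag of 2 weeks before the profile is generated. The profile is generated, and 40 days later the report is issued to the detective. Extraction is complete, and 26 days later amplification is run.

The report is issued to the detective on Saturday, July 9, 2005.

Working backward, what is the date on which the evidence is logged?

Wednesday, February 23, 2005

The report is issued to the detective: Jul 9, 2005.
The profile is generated: Jul 9, 2005 − 40 days = May 30, 2005.
Amplification is run: May 30, 2005 − 2 weeks = May 16, 2005.
Extraction is complete: May 16, 2005 − 26 days = Apr 20, 2005.
The evidence is logged: Apr 20, 2005 − 8 weeks = Feb 23, 2005.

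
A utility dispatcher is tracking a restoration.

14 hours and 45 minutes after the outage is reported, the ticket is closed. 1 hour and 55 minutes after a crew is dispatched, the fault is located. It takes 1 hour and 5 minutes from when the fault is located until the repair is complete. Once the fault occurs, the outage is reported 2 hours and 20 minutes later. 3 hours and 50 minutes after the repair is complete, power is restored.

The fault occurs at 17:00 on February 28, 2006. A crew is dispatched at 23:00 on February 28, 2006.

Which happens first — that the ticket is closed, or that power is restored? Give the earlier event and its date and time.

Power is restored — 05:50 on March 1, 2006

The fault occurs: 17:00 Feb 28, 2006.
The outage is reported: 17:00 Feb 28, 2006 + 2h20m = 19:20 Feb 28, 2006.
The ticket is closed: 19:20 Feb 28, 2006 + 14h45m = 10:05 Mar 1, 2006.
A crew is dispatched: 23:00 Feb 28, 2006.
The fault is located: 23:00 Feb 28, 2006 + 1h55m = 00:55 Mar 1, 2006.
The repair is complete: 00:55 Mar 1, 2006 + 1h05m = 02:00 Mar 1, 2006.
Power is restored: 02:00 Mar 1, 2006 + 3h50m = 05:50 Mar 1, 2006.
Comparing: the ticket is closed at 10:05 Mar 1, 2006 vs power is restored at 05:50 Mar 1, 2006. Earlier: power is restored.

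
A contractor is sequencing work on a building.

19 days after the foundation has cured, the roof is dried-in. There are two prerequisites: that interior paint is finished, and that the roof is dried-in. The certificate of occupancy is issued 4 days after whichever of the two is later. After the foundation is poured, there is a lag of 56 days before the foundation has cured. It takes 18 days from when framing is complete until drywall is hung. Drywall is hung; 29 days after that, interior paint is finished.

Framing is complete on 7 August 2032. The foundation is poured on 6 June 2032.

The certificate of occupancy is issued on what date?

27 September 2032

Framing is complete: Aug 7, 2032.
Drywall is hung: Aug 7, 2032 + 18 days = Aug 25, 2032.
Interior paint is finished: Aug 25, 2032 + 29 days = Sep 23, 2032.
The foundation is poured: Jun 6, 2032.
The foundation has cured: Jun 6, 2032 + 56 days = Aug 1, 2032.
The roof is dried-in: Aug 1, 2032 + 19 days = Aug 20, 2032.
Both prerequisites met — interior paint is finished (Sep 23, 2032), the roof is dried-in (Aug 20, 2032); the later is Sep 23, 2032.
The certificate of occupancy is issued: Sep 23, 2032 + 4 days = Sep 27, 2032.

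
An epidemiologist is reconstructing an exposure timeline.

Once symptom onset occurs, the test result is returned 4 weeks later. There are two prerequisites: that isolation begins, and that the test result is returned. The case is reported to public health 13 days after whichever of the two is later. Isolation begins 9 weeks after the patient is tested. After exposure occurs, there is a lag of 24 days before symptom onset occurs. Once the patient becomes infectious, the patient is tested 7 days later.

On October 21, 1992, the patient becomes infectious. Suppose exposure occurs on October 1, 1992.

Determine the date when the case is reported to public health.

The patient becomes infectious: Oct 21, 1992.
The patient is tested: Oct 21, 1992 + 7 days = Oct 28, 1992.
Isolation begins: Oct 28, 1992 + 9 weeks = Dec 30, 1992.
Exposure occurs: Oct 1, 1992.
Symptom onset occurs: Oct 1, 1992 + 24 days = Oct 25, 1992.
The test result is returned: Oct 25, 1992 + 4 weeks = Nov 22, 1992.
Both prerequisites met — isolation begins (Dec 30, 1992), the test result is returned (Nov 22, 1992); the later is Dec 30, 1992.
The case is reported to public health: Dec 30, 1992 + 13 days = Jan 12, 1993.

January 12, 1993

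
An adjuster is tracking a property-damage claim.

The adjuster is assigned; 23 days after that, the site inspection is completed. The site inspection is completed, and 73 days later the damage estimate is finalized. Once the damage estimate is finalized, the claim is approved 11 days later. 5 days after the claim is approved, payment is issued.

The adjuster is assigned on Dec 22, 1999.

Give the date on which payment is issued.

Apr 12, 2000

The adjuster is assigned: Dec 22, 1999.
The site inspection is completed: Dec 22, 1999 + 23 days = Jan 14, 2000.
The damage estimate is finalized: Jan 14, 2000 + 73 days = Mar 27, 2000.
The claim is approved: Mar 27, 2000 + 11 days = Apr 7, 2000.
Payment is issued: Apr 7, 2000 + 5 days = Apr 12, 2000.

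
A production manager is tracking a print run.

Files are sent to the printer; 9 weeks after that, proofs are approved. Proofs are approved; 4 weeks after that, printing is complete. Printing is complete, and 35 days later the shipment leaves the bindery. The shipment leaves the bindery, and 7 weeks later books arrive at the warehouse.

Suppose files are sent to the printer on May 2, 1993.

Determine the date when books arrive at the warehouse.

Oct 24, 1993

Files are sent to the printer: May 2, 1993.
Proofs are approved: May 2, 1993 + 9 weeks = Jul 4, 1993.
Printing is complete: Jul 4, 1993 + 4 weeks = Aug 1, 1993.
The shipment leaves the bindery: Aug 1, 1993 + 35 days = Sep 5, 1993.
Books arrive at the warehouse: Sep 5, 1993 + 7 weeks = Oct 24, 1993.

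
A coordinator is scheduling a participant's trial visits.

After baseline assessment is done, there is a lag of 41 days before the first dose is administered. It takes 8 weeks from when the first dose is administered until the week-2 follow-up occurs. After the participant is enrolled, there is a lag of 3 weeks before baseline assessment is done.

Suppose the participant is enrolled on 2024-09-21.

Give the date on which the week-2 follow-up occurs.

The participant is enrolled: Sep 21, 2024.
Baseline assessment is done: Sep 21, 2024 + 3 weeks = Oct 12, 2024.
The first dose is administered: Oct 12, 2024 + 41 days = Nov 22, 2024.
The week-2 follow-up occurs: Nov 22, 2024 + 8 weeks = Jan 17, 2025.

2025-01-17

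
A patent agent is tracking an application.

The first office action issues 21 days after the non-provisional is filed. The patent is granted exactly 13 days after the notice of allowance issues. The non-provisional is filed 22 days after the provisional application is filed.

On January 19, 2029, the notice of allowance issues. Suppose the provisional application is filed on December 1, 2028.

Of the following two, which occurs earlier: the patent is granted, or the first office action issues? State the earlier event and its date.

The first office action issues — January 13, 2029

The notice of allowance issues: Jan 19, 2029.
The patent is granted: Jan 19, 2029 + 13 days = Feb 1, 2029.
The provisional application is filed: Dec 1, 2028.
The non-provisional is filed: Dec 1, 2028 + 22 days = Dec 23, 2028.
The first office action issues: Dec 23, 2028 + 21 days = Jan 13, 2029.
Comparing: the patent is granted on Feb 1, 2029 vs the first office action issues on Jan 13, 2029. Earlier: the first office action issues.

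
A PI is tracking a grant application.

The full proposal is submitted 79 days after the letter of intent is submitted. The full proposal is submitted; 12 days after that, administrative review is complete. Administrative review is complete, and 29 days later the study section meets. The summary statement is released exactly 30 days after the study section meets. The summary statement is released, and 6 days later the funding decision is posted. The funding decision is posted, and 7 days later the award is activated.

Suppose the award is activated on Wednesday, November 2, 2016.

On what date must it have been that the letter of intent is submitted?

Monday, May 23, 2016

The award is activated: Nov 2, 2016.
The funding decision is posted: Nov 2, 2016 − 7 days = Oct 26, 2016.
The summary statement is released: Oct 26, 2016 − 6 days = Oct 20, 2016.
The study section meets: Oct 20, 2016 − 30 days = Sep 20, 2016.
Administrative review is complete: Sep 20, 2016 − 29 days = Aug 22, 2016.
The full proposal is submitted: Aug 22, 2016 − 12 days = Aug 10, 2016.
The letter of intent is submitted: Aug 10, 2016 − 79 days = May 23, 2016.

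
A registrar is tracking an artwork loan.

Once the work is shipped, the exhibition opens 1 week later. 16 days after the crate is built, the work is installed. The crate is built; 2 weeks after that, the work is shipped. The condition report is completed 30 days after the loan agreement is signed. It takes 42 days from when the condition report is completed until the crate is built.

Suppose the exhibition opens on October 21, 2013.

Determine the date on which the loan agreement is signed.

July 20, 2013

The exhibition opens: Oct 21, 2013.
The work is shipped: Oct 21, 2013 − 1 week = Oct 14, 2013.
The crate is built: Oct 14, 2013 − 2 weeks = Sep 30, 2013.
The condition report is completed: Sep 30, 2013 − 42 days = Aug 19, 2013.
The loan agreement is signed: Aug 19, 2013 − 30 days = Jul 20, 2013.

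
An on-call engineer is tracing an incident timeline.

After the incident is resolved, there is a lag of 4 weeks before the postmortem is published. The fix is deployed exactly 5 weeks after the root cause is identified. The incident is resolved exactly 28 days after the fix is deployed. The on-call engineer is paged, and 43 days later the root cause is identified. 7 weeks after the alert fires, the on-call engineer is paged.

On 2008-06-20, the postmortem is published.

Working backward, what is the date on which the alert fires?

2007-12-20

The postmortem is published: Jun 20, 2008.
The incident is resolved: Jun 20, 2008 − 4 weeks = May 23, 2008.
The fix is deployed: May 23, 2008 − 28 days = Apr 25, 2008.
The root cause is identified: Apr 25, 2008 − 5 weeks = Mar 21, 2008.
The on-call engineer is paged: Mar 21, 2008 − 43 days = Feb 7, 2008.
The alert fires: Feb 7, 2008 − 7 weeks = Dec 20, 2007.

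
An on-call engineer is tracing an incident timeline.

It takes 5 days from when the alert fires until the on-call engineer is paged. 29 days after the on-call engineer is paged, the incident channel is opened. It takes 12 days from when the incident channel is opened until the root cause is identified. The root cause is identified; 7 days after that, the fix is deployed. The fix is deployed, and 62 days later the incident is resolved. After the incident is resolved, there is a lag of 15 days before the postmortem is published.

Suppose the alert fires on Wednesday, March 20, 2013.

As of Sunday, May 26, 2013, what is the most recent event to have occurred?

The fix is deployed

The alert fires: Mar 20, 2013.
The on-call engineer is paged: Mar 20, 2013 + 5 days = Mar 25, 2013.
The incident channel is opened: Mar 25, 2013 + 29 days = Apr 23, 2013.
The root cause is identified: Apr 23, 2013 + 12 days = May 5, 2013.
The fix is deployed: May 5, 2013 + 7 days = May 12, 2013.
The incident is resolved: May 12, 2013 + 62 days = Jul 13, 2013.
The postmortem is published: Jul 13, 2013 + 15 days = Jul 28, 2013.
May 26, 2013 falls between when the fix is deployed (May 12, 2013) and when the incident is resolved (Jul 13, 2013).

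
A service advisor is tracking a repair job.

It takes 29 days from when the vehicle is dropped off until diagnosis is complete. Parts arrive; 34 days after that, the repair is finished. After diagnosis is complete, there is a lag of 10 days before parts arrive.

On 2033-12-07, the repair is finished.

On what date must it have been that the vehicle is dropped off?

2033-09-25

The repair is finished: Dec 7, 2033.
Parts arrive: Dec 7, 2033 − 34 days = Nov 3, 2033.
Diagnosis is complete: Nov 3, 2033 − 10 days = Oct 24, 2033.
The vehicle is dropped off: Oct 24, 2033 − 29 days = Sep 25, 2033.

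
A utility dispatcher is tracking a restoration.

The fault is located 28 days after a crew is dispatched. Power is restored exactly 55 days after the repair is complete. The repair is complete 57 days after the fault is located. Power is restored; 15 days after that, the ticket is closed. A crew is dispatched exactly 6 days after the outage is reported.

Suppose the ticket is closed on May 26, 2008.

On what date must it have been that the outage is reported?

The ticket is closed: May 26, 2008.
Power is restored: May 26, 2008 − 15 days = May 11, 2008.
The repair is complete: May 11, 2008 − 55 days = Mar 17, 2008.
The fault is located: Mar 17, 2008 − 57 days = Jan 20, 2008.
A crew is dispatched: Jan 20, 2008 − 28 days = Dec 23, 2007.
The outage is reported: Dec 23, 2007 − 6 days = Dec 17, 2007.

December 17, 2007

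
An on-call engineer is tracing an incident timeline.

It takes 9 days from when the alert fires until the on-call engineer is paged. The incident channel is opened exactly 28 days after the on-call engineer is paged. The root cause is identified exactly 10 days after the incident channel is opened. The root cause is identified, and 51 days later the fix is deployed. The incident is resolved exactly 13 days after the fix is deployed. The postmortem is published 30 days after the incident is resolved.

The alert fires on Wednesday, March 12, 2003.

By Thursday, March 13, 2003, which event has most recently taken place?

The alert fires

The alert fires: Mar 12, 2003.
The on-call engineer is paged: Mar 12, 2003 + 9 days = Mar 21, 2003.
The incident channel is opened: Mar 21, 2003 + 28 days = Apr 18, 2003.
The root cause is identified: Apr 18, 2003 + 10 days = Apr 28, 2003.
The fix is deployed: Apr 28, 2003 + 51 days = Jun 18, 2003.
The incident is resolved: Jun 18, 2003 + 13 days = Jul 1, 2003.
The postmortem is published: Jul 1, 2003 + 30 days = Jul 31, 2003.
Mar 13, 2003 falls between when the alert fires (Mar 12, 2003) and when the on-call engineer is paged (Mar 21, 2003).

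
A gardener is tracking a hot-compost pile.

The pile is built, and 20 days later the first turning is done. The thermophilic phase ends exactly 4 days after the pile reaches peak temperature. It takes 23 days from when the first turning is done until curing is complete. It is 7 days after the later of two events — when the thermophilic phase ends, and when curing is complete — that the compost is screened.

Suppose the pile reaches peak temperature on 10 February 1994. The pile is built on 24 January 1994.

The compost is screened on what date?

15 March 1994

The pile reaches peak temperature: Feb 10, 1994.
The thermophilic phase ends: Feb 10, 1994 + 4 days = Feb 14, 1994.
The pile is built: Jan 24, 1994.
The first turning is done: Jan 24, 1994 + 20 days = Feb 13, 1994.
Curing is complete: Feb 13, 1994 + 23 days = Mar 8, 1994.
Both prerequisites met — the thermophilic phase ends (Feb 14, 1994), curing is complete (Mar 8, 1994); the later is Mar 8, 1994.
The compost is screened: Mar 8, 1994 + 7 days = Mar 15, 1994.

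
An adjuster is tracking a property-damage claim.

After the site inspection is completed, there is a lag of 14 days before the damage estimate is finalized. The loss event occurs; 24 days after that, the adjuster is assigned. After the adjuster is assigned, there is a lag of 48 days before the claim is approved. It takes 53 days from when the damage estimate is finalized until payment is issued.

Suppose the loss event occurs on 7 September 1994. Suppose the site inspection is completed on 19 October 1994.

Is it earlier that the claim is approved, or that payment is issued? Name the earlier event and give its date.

The loss event occurs: Sep 7, 1994.
The adjuster is assigned: Sep 7, 1994 + 24 days = Oct 1, 1994.
The claim is approved: Oct 1, 1994 + 48 days = Nov 18, 1994.
The site inspection is completed: Oct 19, 1994.
The damage estimate is finalized: Oct 19, 1994 + 14 days = Nov 2, 1994.
Payment is issued: Nov 2, 1994 + 53 days = Dec 25, 1994.
Comparing: the claim is approved on Nov 18, 1994 vs payment is issued on Dec 25, 1994. Earlier: the claim is approved.

The claim is approved — 18 November 1994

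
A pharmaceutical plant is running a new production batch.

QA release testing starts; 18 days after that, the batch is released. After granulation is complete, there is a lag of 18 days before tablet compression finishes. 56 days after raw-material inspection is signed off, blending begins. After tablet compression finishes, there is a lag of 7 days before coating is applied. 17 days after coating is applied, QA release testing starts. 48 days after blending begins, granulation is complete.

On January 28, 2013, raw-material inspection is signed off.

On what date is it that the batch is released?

Raw-material inspection is signed off: Jan 28, 2013.
Blending begins: Jan 28, 2013 + 56 days = Mar 25, 2013.
Granulation is complete: Mar 25, 2013 + 48 days = May 12, 2013.
Tablet compression finishes: May 12, 2013 + 18 days = May 30, 2013.
Coating is applied: May 30, 2013 + 7 days = Jun 6, 2013.
QA release testing starts: Jun 6, 2013 + 17 days = Jun 23, 2013.
The batch is released: Jun 23, 2013 + 18 days = Jul 11, 2013.

July 11, 2013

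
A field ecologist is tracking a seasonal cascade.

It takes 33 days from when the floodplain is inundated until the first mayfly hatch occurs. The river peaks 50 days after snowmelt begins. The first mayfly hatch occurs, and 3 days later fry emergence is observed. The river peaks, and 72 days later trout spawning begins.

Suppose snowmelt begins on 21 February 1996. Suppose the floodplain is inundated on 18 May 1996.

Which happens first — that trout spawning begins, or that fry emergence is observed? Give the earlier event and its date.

Snowmelt begins: Feb 21, 1996.
The river peaks: Feb 21, 1996 + 50 days = Apr 11, 1996.
Trout spawning begins: Apr 11, 1996 + 72 days = Jun 22, 1996.
The floodplain is inundated: May 18, 1996.
The first mayfly hatch occurs: May 18, 1996 + 33 days = Jun 20, 1996.
Fry emergence is observed: Jun 20, 1996 + 3 days = Jun 23, 1996.
Comparing: trout spawning begins on Jun 22, 1996 vs fry emergence is observed on Jun 23, 1996. Earlier: trout spawning begins.

Trout spawning begins — 22 June 1996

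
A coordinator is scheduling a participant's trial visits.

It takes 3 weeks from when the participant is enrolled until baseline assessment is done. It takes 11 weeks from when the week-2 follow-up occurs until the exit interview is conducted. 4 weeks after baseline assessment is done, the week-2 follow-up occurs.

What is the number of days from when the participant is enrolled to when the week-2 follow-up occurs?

49 days

Causal path: the participant is enrolled → baseline assessment is done → the week-2 follow-up occurs.
Total delay along the path: 3 + 4 weeks = 7 weeks = 49 days.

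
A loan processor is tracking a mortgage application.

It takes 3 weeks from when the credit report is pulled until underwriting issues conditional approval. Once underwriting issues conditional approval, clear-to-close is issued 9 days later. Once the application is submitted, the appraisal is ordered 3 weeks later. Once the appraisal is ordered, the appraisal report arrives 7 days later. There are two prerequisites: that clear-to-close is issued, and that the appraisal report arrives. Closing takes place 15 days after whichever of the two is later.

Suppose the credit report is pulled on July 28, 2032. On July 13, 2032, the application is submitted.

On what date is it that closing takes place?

The credit report is pulled: Jul 28, 2032.
Underwriting issues conditional approval: Jul 28, 2032 + 3 weeks = Aug 18, 2032.
Clear-to-close is issued: Aug 18, 2032 + 9 days = Aug 27, 2032.
The application is submitted: Jul 13, 2032.
The appraisal is ordered: Jul 13, 2032 + 3 weeks = Aug 3, 2032.
The appraisal report arrives: Aug 3, 2032 + 7 days = Aug 10, 2032.
Both prerequisites met — clear-to-close is issued (Aug 27, 2032), the appraisal report arrives (Aug 10, 2032); the later is Aug 27, 2032.
Closing takes place: Aug 27, 2032 + 15 days = Sep 11, 2032.

September 11, 2032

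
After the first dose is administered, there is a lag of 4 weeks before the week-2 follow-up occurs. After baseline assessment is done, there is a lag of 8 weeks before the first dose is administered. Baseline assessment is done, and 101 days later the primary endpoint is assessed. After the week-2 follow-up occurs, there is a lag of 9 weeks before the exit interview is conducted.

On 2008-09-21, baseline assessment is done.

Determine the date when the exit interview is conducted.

Baseline assessment is done: Sep 21, 2008.
The first dose is administered: Sep 21, 2008 + 8 weeks = Nov 16, 2008.
The week-2 follow-up occurs: Nov 16, 2008 + 4 weeks = Dec 14, 2008.
The exit interview is conducted: Dec 14, 2008 + 9 weeks = Feb 15, 2009.

2009-02-15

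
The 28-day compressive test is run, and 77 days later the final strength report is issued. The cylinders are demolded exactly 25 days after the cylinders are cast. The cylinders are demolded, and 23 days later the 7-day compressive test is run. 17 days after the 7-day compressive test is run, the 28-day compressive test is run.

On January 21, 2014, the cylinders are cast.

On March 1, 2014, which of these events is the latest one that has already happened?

The cylinders are demolded

The cylinders are cast: Jan 21, 2014.
The cylinders are demolded: Jan 21, 2014 + 25 days = Feb 15, 2014.
The 7-day compressive test is run: Feb 15, 2014 + 23 days = Mar 10, 2014.
The 28-day compressive test is run: Mar 10, 2014 + 17 days = Mar 27, 2014.
The final strength report is issued: Mar 27, 2014 + 77 days = Jun 12, 2014.
Mar 1, 2014 falls between when the cylinders are demolded (Feb 15, 2014) and when the 7-day compressive test is run (Mar 10, 2014).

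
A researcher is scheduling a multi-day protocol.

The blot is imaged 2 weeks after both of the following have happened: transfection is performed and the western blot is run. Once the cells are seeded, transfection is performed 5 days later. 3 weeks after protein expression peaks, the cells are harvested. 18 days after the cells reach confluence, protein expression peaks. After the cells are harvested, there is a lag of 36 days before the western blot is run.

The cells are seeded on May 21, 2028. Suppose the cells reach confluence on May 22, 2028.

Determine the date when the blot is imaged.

The cells are seeded: May 21, 2028.
Transfection is performed: May 21, 2028 + 5 days = May 26, 2028.
The cells reach confluence: May 22, 2028.
Protein expression peaks: May 22, 2028 + 18 days = Jun 9, 2028.
The cells are harvested: Jun 9, 2028 + 3 weeks = Jun 30, 2028.
The western blot is run: Jun 30, 2028 + 36 days = Aug 5, 2028.
Both prerequisites met — transfection is performed (May 26, 2028), the western blot is run (Aug 5, 2028); the later is Aug 5, 2028.
The blot is imaged: Aug 5, 2028 + 2 weeks = Aug 19, 2028.

August 19, 2028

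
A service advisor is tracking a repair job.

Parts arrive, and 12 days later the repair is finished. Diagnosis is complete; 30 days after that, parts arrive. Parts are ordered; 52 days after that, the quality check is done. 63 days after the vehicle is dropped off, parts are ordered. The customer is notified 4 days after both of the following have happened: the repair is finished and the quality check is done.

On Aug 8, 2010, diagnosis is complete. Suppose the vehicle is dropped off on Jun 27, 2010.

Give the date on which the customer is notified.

Diagnosis is complete: Aug 8, 2010.
Parts arrive: Aug 8, 2010 + 30 days = Sep 7, 2010.
The repair is finished: Sep 7, 2010 + 12 days = Sep 19, 2010.
The vehicle is dropped off: Jun 27, 2010.
Parts are ordered: Jun 27, 2010 + 63 days = Aug 29, 2010.
The quality check is done: Aug 29, 2010 + 52 days = Oct 20, 2010.
Both prerequisites met — the repair is finished (Sep 19, 2010), the quality check is done (Oct 20, 2010); the later is Oct 20, 2010.
The customer is notified: Oct 20, 2010 + 4 days = Oct 24, 2010.

Oct 24, 2010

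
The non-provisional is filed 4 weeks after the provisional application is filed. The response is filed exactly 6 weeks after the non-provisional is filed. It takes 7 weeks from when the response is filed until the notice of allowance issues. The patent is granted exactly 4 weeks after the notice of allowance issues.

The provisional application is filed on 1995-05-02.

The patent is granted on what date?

The provisional application is filed: May 2, 1995.
The non-provisional is filed: May 2, 1995 + 4 weeks = May 30, 1995.
The response is filed: May 30, 1995 + 6 weeks = Jul 11, 1995.
The notice of allowance issues: Jul 11, 1995 + 7 weeks = Aug 29, 1995.
The patent is granted: Aug 29, 1995 + 4 weeks = Sep 26, 1995.

1995-09-26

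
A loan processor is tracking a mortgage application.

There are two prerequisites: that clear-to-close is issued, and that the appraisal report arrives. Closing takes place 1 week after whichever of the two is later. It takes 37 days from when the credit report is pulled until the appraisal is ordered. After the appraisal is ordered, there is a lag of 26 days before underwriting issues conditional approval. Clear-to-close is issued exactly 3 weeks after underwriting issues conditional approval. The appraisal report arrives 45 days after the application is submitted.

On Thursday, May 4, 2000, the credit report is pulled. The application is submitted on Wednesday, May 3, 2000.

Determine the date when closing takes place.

The credit report is pulled: May 4, 2000.
The appraisal is ordered: May 4, 2000 + 37 days = Jun 10, 2000.
Underwriting issues conditional approval: Jun 10, 2000 + 26 days = Jul 6, 2000.
Clear-to-close is issued: Jul 6, 2000 + 3 weeks = Jul 27, 2000.
The application is submitted: May 3, 2000.
The appraisal report arrives: May 3, 2000 + 45 days = Jun 17, 2000.
Both prerequisites met — clear-to-close is issued (Jul 27, 2000), the appraisal report arrives (Jun 17, 2000); the later is Jul 27, 2000.
Closing takes place: Jul 27, 2000 + 1 week = Aug 3, 2000.

Thursday, August 3, 2000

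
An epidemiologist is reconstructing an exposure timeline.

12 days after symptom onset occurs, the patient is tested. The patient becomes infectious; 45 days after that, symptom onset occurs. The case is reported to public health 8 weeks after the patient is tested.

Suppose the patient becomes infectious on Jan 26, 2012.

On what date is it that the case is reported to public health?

May 18, 2012

The patient becomes infectious: Jan 26, 2012.
Symptom onset occurs: Jan 26, 2012 + 45 days = Mar 11, 2012.
The patient is tested: Mar 11, 2012 + 12 days = Mar 23, 2012.
The case is reported to public health: Mar 23, 2012 + 8 weeks = May 18, 2012.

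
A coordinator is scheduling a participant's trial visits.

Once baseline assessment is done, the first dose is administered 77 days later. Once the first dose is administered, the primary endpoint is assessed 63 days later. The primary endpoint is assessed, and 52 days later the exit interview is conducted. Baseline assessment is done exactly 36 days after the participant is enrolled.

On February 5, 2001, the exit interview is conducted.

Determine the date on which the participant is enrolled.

June 22, 2000

The exit interview is conducted: Feb 5, 2001.
The primary endpoint is assessed: Feb 5, 2001 − 52 days = Dec 15, 2000.
The first dose is administered: Dec 15, 2000 − 63 days = Oct 13, 2000.
Baseline assessment is done: Oct 13, 2000 − 77 days = Jul 28, 2000.
The participant is enrolled: Jul 28, 2000 − 36 days = Jun 22, 2000.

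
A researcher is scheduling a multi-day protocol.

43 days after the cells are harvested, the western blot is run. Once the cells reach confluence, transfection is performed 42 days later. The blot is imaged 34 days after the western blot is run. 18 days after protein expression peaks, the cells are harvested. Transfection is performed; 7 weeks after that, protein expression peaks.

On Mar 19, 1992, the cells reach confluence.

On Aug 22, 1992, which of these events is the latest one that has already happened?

The cells reach confluence: Mar 19, 1992.
Transfection is performed: Mar 19, 1992 + 42 days = Apr 30, 1992.
Protein expression peaks: Apr 30, 1992 + 7 weeks = Jun 18, 1992.
The cells are harvested: Jun 18, 1992 + 18 days = Jul 6, 1992.
The western blot is run: Jul 6, 1992 + 43 days = Aug 18, 1992.
The blot is imaged: Aug 18, 1992 + 34 days = Sep 21, 1992.
Aug 22, 1992 falls between when the western blot is run (Aug 18, 1992) and when the blot is imaged (Sep 21, 1992).

The western blot is run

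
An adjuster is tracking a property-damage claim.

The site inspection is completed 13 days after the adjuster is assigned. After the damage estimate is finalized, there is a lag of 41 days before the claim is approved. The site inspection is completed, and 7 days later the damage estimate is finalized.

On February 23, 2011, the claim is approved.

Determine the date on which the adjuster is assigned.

The claim is approved: Feb 23, 2011.
The damage estimate is finalized: Feb 23, 2011 − 41 days = Jan 13, 2011.
The site inspection is completed: Jan 13, 2011 − 7 days = Jan 6, 2011.
The adjuster is assigned: Jan 6, 2011 − 13 days = Dec 24, 2010.

December 24, 2010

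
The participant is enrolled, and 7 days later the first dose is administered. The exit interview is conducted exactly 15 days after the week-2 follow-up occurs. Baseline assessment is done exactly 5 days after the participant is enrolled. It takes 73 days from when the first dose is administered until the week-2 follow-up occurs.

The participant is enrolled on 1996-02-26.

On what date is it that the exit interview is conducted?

1996-05-31

The participant is enrolled: Feb 26, 1996.
The first dose is administered: Feb 26, 1996 + 7 days = Mar 4, 1996.
The week-2 follow-up occurs: Mar 4, 1996 + 73 days = May 16, 1996.
The exit interview is conducted: May 16, 1996 + 15 days = May 31, 1996.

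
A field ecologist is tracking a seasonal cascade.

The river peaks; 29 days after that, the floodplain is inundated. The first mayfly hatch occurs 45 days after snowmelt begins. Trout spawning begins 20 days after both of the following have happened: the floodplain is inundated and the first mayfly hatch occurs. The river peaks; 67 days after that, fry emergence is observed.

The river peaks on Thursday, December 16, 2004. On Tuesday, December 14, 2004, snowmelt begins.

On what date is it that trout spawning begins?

Thursday, February 17, 2005

The river peaks: Dec 16, 2004.
The floodplain is inundated: Dec 16, 2004 + 29 days = Jan 14, 2005.
Snowmelt begins: Dec 14, 2004.
The first mayfly hatch occurs: Dec 14, 2004 + 45 days = Jan 28, 2005.
Both prerequisites met — the floodplain is inundated (Jan 14, 2005), the first mayfly hatch occurs (Jan 28, 2005); the later is Jan 28, 2005.
Trout spawning begins: Jan 28, 2005 + 20 days = Feb 17, 2005.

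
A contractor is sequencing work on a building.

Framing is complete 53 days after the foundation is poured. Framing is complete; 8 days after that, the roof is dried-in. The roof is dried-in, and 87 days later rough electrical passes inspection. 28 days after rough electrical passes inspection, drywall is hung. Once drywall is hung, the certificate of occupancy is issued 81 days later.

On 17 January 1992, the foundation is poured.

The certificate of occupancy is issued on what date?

30 September 1992

The foundation is poured: Jan 17, 1992.
Framing is complete: Jan 17, 1992 + 53 days = Mar 10, 1992.
The roof is dried-in: Mar 10, 1992 + 8 days = Mar 18, 1992.
Rough electrical passes inspection: Mar 18, 1992 + 87 days = Jun 13, 1992.
Drywall is hung: Jun 13, 1992 + 28 days = Jul 11, 1992.
The certificate of occupancy is issued: Jul 11, 1992 + 81 days = Sep 30, 1992.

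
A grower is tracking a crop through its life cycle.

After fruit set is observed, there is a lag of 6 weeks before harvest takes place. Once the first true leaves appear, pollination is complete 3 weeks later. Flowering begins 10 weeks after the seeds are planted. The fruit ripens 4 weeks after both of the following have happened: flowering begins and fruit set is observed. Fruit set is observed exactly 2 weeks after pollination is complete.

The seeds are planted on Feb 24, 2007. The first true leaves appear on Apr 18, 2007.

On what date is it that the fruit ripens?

Jun 20, 2007

The seeds are planted: Feb 24, 2007.
Flowering begins: Feb 24, 2007 + 10 weeks = May 5, 2007.
The first true leaves appear: Apr 18, 2007.
Pollination is complete: Apr 18, 2007 + 3 weeks = May 9, 2007.
Fruit set is observed: May 9, 2007 + 2 weeks = May 23, 2007.
Both prerequisites met — flowering begins (May 5, 2007), fruit set is observed (May 23, 2007); the later is May 23, 2007.
The fruit ripens: May 23, 2007 + 4 weeks = Jun 20, 2007.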